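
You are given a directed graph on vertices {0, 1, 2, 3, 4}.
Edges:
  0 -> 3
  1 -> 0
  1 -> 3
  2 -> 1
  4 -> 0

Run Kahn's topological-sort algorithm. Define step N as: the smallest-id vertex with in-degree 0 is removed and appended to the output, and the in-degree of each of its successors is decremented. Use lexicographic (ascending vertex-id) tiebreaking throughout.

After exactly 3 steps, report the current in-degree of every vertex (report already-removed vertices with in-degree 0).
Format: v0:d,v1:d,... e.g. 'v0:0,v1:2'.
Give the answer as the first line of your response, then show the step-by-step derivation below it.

v0:0,v1:0,v2:0,v3:1,v4:0

step 1: output 2; order=[2]; indeg=(2,0,0,2,0)
step 2: output 1; order=[2,1]; indeg=(1,0,0,1,0)
step 3: output 4; order=[2,1,4]; indeg=(0,0,0,1,0)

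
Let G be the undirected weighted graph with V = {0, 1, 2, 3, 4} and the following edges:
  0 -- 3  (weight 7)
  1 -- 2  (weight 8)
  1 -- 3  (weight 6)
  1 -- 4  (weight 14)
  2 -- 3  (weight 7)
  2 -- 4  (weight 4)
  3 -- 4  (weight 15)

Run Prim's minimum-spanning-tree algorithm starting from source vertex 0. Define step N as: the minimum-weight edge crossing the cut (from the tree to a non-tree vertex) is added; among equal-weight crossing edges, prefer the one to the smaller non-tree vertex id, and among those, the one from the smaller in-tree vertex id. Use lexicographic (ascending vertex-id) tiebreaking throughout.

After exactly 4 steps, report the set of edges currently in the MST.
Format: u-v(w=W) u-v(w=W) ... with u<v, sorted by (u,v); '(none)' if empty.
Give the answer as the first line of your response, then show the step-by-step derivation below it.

0-3(w=7) 1-3(w=6) 2-3(w=7) 2-4(w=4)

step 1: add edge 0-3 (w=7); MST = {0-3(w=7)}
step 2: add edge 1-3 (w=6); MST = {0-3(w=7) 1-3(w=6)}
step 3: add edge 2-3 (w=7); MST = {0-3(w=7) 1-3(w=6) 2-3(w=7)}
step 4: add edge 2-4 (w=4); MST = {0-3(w=7) 1-3(w=6) 2-3(w=7) 2-4(w=4)}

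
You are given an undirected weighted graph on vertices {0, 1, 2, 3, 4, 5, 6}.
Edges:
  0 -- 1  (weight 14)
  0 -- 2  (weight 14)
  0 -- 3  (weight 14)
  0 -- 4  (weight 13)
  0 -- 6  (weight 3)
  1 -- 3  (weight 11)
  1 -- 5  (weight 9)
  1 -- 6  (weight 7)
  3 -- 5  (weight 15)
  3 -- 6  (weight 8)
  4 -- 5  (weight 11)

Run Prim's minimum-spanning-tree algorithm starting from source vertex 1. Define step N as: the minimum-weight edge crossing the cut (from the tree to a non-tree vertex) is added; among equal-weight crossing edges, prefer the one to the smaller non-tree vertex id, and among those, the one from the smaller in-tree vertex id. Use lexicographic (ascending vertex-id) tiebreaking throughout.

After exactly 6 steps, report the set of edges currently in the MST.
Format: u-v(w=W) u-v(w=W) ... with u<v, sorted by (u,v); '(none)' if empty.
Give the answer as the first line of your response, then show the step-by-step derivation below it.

0-2(w=14) 0-6(w=3) 1-5(w=9) 1-6(w=7) 3-6(w=8) 4-5(w=11)

step 1: add edge 1-6 (w=7); MST = {1-6(w=7)}
step 2: add edge 0-6 (w=3); MST = {0-6(w=3) 1-6(w=7)}
step 3: add edge 3-6 (w=8); MST = {0-6(w=3) 1-6(w=7) 3-6(w=8)}
step 4: add edge 1-5 (w=9); MST = {0-6(w=3) 1-5(w=9) 1-6(w=7) 3-6(w=8)}
step 5: add edge 4-5 (w=11); MST = {0-6(w=3) 1-5(w=9) 1-6(w=7) 3-6(w=8) 4-5(w=11)}
step 6: add edge 0-2 (w=14); MST = {0-2(w=14) 0-6(w=3) 1-5(w=9) 1-6(w=7) 3-6(w=8) 4-5(w=11)}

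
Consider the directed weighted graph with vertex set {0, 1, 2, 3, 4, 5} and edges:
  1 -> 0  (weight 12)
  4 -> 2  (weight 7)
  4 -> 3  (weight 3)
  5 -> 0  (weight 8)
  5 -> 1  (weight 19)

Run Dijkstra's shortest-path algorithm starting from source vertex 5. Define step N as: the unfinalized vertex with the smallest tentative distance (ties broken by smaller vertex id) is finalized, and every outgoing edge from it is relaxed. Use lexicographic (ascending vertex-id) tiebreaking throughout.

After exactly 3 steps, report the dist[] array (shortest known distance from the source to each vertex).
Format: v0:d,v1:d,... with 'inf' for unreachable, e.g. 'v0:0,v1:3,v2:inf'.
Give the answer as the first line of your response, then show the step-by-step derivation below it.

v0:8,v1:19,v2:inf,v3:inf,v4:inf,v5:0

step 1: dist = v0:8,v1:19,v2:inf,v3:inf,v4:inf,v5:0
step 2: dist = v0:8,v1:19,v2:inf,v3:inf,v4:inf,v5:0
step 3: dist = v0:8,v1:19,v2:inf,v3:inf,v4:inf,v5:0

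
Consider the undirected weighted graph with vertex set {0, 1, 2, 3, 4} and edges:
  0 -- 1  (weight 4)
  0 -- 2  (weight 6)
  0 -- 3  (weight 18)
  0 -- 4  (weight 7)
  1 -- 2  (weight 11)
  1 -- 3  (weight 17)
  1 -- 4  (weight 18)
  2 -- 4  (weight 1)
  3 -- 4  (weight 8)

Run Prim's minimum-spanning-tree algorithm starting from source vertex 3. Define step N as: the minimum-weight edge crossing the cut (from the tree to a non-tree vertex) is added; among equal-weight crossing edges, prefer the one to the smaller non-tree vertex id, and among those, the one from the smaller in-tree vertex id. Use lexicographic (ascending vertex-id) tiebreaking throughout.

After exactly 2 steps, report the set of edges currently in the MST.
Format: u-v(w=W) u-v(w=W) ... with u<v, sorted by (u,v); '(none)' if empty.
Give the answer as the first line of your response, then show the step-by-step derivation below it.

2-4(w=1) 3-4(w=8)

step 1: add edge 3-4 (w=8); MST = {3-4(w=8)}
step 2: add edge 2-4 (w=1); MST = {2-4(w=1) 3-4(w=8)}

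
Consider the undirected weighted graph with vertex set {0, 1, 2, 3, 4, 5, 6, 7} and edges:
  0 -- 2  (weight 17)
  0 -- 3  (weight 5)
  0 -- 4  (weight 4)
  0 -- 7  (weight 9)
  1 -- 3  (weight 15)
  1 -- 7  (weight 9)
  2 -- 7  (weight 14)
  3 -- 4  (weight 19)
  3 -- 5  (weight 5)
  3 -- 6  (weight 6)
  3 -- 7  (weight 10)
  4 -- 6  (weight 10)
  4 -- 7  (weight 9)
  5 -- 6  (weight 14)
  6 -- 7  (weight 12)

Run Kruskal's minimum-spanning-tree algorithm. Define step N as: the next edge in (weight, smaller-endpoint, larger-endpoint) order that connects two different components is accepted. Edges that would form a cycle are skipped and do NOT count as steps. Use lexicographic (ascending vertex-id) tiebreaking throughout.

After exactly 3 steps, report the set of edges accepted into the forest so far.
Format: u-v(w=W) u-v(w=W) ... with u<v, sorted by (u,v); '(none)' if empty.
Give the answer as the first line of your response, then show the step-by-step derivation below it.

0-3(w=5) 0-4(w=4) 3-5(w=5)

step 1: add edge 0-4 (w=4); MST = {0-4(w=4)}
step 2: add edge 0-3 (w=5); MST = {0-3(w=5) 0-4(w=4)}
step 3: add edge 3-5 (w=5); MST = {0-3(w=5) 0-4(w=4) 3-5(w=5)}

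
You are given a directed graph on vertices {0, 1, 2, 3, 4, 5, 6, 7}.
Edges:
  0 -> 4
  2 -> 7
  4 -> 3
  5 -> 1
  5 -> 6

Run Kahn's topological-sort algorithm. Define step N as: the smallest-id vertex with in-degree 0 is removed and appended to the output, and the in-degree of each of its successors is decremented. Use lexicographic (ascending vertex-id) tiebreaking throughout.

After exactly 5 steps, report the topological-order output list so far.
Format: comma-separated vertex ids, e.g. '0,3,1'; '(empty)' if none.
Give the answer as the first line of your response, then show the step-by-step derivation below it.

0,2,4,3,5

step 1: output 0; order=[0]; indeg=(0,1,0,1,0,0,1,1)
step 2: output 2; order=[0,2]; indeg=(0,1,0,1,0,0,1,0)
step 3: output 4; order=[0,2,4]; indeg=(0,1,0,0,0,0,1,0)
step 4: output 3; order=[0,2,4,3]; indeg=(0,1,0,0,0,0,1,0)
step 5: output 5; order=[0,2,4,3,5]; indeg=(0,0,0,0,0,0,0,0)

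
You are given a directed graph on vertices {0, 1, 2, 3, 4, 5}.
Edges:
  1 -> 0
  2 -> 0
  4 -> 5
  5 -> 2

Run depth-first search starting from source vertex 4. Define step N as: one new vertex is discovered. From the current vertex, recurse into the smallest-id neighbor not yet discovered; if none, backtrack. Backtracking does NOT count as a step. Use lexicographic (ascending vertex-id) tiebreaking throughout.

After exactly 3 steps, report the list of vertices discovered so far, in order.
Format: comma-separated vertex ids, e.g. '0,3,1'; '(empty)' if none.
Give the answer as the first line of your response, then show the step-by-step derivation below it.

4,5,2

step 1: discover 4; path=4; order=4
step 2: discover 5; path=4>5; order=4,5
step 3: discover 2; path=4>5>2; order=4,5,2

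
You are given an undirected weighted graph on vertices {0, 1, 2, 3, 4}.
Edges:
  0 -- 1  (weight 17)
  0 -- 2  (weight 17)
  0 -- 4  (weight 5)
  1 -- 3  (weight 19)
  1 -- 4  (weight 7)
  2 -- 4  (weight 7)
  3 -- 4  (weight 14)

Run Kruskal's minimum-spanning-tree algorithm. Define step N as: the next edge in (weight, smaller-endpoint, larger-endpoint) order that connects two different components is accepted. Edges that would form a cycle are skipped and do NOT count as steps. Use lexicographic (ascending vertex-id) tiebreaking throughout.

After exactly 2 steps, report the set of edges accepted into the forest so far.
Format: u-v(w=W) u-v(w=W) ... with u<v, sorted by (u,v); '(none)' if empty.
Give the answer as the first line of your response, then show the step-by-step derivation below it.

0-4(w=5) 1-4(w=7)

step 1: add edge 0-4 (w=5); MST = {0-4(w=5)}
step 2: add edge 1-4 (w=7); MST = {0-4(w=5) 1-4(w=7)}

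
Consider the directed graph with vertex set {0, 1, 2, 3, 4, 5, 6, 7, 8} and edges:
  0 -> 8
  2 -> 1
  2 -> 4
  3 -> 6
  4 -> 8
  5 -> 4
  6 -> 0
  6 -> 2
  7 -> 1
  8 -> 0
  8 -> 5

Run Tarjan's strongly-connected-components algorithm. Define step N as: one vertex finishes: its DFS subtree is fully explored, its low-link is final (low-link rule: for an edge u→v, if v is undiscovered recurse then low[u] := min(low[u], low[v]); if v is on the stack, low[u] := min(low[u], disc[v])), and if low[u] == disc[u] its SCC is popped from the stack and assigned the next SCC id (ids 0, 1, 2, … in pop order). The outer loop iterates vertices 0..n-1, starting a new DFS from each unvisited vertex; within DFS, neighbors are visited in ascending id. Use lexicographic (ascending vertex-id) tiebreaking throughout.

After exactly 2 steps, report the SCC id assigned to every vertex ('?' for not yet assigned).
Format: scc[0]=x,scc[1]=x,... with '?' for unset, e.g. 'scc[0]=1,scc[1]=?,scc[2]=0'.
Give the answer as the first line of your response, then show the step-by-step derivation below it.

scc[0]=?,scc[1]=?,scc[2]=?,scc[3]=?,scc[4]=?,scc[5]=?,scc[6]=?,scc[7]=?,scc[8]=?

step 1: low=(low[0]=0,low[1]=?,low[2]=?,low[3]=?,low[4]=1,low[5]=2,low[6]=?,low[7]=?,low[8]=0); scc=(scc[0]=?,scc[1]=?,scc[2]=?,scc[3]=?,scc[4]=?,scc[5]=?,scc[6]=?,scc[7]=?,scc[8]=?)
step 2: low=(low[0]=0,low[1]=?,low[2]=?,low[3]=?,low[4]=1,low[5]=1,low[6]=?,low[7]=?,low[8]=0); scc=(scc[0]=?,scc[1]=?,scc[2]=?,scc[3]=?,scc[4]=?,scc[5]=?,scc[6]=?,scc[7]=?,scc[8]=?)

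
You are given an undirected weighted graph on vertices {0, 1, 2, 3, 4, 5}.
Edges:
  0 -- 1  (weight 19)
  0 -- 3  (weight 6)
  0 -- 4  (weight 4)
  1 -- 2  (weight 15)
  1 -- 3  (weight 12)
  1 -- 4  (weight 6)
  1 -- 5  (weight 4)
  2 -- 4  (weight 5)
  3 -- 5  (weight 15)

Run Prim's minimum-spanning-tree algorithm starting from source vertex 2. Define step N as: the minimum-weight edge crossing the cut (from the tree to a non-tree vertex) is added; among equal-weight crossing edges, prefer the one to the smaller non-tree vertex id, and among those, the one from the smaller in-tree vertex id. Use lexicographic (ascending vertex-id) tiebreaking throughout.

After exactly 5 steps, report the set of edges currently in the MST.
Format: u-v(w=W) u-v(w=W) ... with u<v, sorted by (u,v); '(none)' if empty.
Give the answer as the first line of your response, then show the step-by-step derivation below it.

0-3(w=6) 0-4(w=4) 1-4(w=6) 1-5(w=4) 2-4(w=5)

step 1: add edge 2-4 (w=5); MST = {2-4(w=5)}
step 2: add edge 0-4 (w=4); MST = {0-4(w=4) 2-4(w=5)}
step 3: add edge 1-4 (w=6); MST = {0-4(w=4) 1-4(w=6) 2-4(w=5)}
step 4: add edge 1-5 (w=4); MST = {0-4(w=4) 1-4(w=6) 1-5(w=4) 2-4(w=5)}
step 5: add edge 0-3 (w=6); MST = {0-3(w=6) 0-4(w=4) 1-4(w=6) 1-5(w=4) 2-4(w=5)}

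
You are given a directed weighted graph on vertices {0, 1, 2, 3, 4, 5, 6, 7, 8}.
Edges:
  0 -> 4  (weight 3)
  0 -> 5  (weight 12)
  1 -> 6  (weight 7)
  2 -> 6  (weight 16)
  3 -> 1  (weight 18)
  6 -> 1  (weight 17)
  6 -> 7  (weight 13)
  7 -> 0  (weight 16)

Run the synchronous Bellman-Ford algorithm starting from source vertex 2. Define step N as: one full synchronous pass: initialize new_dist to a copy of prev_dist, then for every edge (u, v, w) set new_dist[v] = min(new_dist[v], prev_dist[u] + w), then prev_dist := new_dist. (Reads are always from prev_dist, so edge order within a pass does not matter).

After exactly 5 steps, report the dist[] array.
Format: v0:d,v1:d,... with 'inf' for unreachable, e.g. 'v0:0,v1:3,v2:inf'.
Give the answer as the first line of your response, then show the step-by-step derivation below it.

v0:45,v1:33,v2:0,v3:inf,v4:48,v5:57,v6:16,v7:29,v8:inf

step 1: dist = v0:inf,v1:inf,v2:0,v3:inf,v4:inf,v5:inf,v6:16,v7:inf,v8:inf
step 2: dist = v0:inf,v1:33,v2:0,v3:inf,v4:inf,v5:inf,v6:16,v7:29,v8:inf
step 3: dist = v0:45,v1:33,v2:0,v3:inf,v4:inf,v5:inf,v6:16,v7:29,v8:inf
step 4: dist = v0:45,v1:33,v2:0,v3:inf,v4:48,v5:57,v6:16,v7:29,v8:inf
step 5: dist = v0:45,v1:33,v2:0,v3:inf,v4:48,v5:57,v6:16,v7:29,v8:inf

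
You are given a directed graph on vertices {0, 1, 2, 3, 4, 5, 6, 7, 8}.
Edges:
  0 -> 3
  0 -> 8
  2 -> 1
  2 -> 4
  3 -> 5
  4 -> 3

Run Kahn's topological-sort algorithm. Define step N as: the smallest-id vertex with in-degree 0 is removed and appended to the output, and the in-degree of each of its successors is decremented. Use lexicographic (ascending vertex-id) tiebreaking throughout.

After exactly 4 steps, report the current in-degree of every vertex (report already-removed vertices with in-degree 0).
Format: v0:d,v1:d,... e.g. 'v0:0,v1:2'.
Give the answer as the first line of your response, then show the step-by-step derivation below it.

v0:0,v1:0,v2:0,v3:0,v4:0,v5:1,v6:0,v7:0,v8:0

step 1: output 0; order=[0]; indeg=(0,1,0,1,1,1,0,0,0)
step 2: output 2; order=[0,2]; indeg=(0,0,0,1,0,1,0,0,0)
step 3: output 1; order=[0,2,1]; indeg=(0,0,0,1,0,1,0,0,0)
step 4: output 4; order=[0,2,1,4]; indeg=(0,0,0,0,0,1,0,0,0)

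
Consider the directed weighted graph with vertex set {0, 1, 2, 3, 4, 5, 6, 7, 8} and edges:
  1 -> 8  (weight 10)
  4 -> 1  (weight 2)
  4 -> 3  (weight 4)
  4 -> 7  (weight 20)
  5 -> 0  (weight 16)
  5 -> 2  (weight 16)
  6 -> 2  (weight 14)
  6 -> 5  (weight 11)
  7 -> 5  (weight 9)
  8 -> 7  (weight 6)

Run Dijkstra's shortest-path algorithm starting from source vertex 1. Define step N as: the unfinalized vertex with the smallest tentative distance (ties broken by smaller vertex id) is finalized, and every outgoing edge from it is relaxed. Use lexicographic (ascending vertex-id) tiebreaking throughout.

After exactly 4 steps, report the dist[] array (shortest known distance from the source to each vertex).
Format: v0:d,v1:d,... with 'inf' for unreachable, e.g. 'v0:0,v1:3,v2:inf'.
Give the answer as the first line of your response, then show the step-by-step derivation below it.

v0:41,v1:0,v2:41,v3:inf,v4:inf,v5:25,v6:inf,v7:16,v8:10

step 1: dist = v0:inf,v1:0,v2:inf,v3:inf,v4:inf,v5:inf,v6:inf,v7:inf,v8:10
step 2: dist = v0:inf,v1:0,v2:inf,v3:inf,v4:inf,v5:inf,v6:inf,v7:16,v8:10
step 3: dist = v0:inf,v1:0,v2:inf,v3:inf,v4:inf,v5:25,v6:inf,v7:16,v8:10
step 4: dist = v0:41,v1:0,v2:41,v3:inf,v4:inf,v5:25,v6:inf,v7:16,v8:10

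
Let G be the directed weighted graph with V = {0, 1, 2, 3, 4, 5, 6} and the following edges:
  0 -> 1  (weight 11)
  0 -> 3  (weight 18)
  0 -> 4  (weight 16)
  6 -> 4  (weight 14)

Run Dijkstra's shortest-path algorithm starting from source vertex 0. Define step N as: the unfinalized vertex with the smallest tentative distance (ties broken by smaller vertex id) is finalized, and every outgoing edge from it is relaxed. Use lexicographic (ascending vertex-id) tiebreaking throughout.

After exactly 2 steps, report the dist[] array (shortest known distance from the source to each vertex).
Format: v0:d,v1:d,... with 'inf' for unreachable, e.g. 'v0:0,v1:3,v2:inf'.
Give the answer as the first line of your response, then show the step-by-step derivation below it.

v0:0,v1:11,v2:inf,v3:18,v4:16,v5:inf,v6:inf

step 1: dist = v0:0,v1:11,v2:inf,v3:18,v4:16,v5:inf,v6:inf
step 2: dist = v0:0,v1:11,v2:inf,v3:18,v4:16,v5:inf,v6:inf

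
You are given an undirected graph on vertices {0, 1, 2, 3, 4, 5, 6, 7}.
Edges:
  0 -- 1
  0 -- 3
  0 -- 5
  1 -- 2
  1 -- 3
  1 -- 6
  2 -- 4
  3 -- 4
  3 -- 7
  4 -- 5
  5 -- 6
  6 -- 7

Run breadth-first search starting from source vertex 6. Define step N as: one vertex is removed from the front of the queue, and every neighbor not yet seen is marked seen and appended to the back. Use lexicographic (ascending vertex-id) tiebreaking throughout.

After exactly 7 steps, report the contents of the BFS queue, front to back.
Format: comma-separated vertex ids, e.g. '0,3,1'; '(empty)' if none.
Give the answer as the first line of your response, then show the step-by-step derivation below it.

4

step 1: dequeue 6; queue=[1,5,7]; order=6
step 2: dequeue 1; queue=[5,7,0,2,3]; order=6,1
step 3: dequeue 5; queue=[7,0,2,3,4]; order=6,1,5
step 4: dequeue 7; queue=[0,2,3,4]; order=6,1,5,7
step 5: dequeue 0; queue=[2,3,4]; order=6,1,5,7,0
step 6: dequeue 2; queue=[3,4]; order=6,1,5,7,0,2
step 7: dequeue 3; queue=[4]; order=6,1,5,7,0,2,3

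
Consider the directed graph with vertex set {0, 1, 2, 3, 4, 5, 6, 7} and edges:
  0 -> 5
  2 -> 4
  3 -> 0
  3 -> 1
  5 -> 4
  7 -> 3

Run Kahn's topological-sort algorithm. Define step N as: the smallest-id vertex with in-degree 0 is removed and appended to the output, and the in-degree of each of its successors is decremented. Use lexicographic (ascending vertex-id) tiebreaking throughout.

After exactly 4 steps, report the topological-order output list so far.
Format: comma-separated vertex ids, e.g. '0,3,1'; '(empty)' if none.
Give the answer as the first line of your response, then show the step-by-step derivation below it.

2,6,7,3

step 1: output 2; order=[2]; indeg=(1,1,0,1,1,1,0,0)
step 2: output 6; order=[2,6]; indeg=(1,1,0,1,1,1,0,0)
step 3: output 7; order=[2,6,7]; indeg=(1,1,0,0,1,1,0,0)
step 4: output 3; order=[2,6,7,3]; indeg=(0,0,0,0,1,1,0,0)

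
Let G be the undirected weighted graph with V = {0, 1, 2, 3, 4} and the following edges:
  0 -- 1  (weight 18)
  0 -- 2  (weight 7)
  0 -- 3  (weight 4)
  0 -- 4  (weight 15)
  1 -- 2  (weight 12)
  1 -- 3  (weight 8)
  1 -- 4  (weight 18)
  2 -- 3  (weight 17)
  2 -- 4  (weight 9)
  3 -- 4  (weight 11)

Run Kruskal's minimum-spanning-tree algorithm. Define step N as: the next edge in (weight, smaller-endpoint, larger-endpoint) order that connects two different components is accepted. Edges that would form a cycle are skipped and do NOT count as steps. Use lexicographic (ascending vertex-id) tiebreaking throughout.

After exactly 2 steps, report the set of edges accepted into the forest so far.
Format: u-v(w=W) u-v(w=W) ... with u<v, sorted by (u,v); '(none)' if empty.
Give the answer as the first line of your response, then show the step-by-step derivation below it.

0-2(w=7) 0-3(w=4)

step 1: add edge 0-3 (w=4); MST = {0-3(w=4)}
step 2: add edge 0-2 (w=7); MST = {0-2(w=7) 0-3(w=4)}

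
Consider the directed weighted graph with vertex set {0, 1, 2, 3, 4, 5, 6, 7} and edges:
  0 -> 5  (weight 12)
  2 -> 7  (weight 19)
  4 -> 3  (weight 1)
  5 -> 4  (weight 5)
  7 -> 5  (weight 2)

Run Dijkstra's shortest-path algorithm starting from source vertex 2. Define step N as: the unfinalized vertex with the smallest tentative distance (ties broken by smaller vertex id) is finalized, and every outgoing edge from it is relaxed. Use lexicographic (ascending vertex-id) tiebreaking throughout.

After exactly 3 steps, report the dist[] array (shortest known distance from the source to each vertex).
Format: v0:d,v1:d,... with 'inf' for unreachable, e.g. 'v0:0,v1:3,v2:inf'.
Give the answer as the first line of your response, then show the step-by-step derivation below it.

v0:inf,v1:inf,v2:0,v3:inf,v4:26,v5:21,v6:inf,v7:19

step 1: dist = v0:inf,v1:inf,v2:0,v3:inf,v4:inf,v5:inf,v6:inf,v7:19
step 2: dist = v0:inf,v1:inf,v2:0,v3:inf,v4:inf,v5:21,v6:inf,v7:19
step 3: dist = v0:inf,v1:inf,v2:0,v3:inf,v4:26,v5:21,v6:inf,v7:19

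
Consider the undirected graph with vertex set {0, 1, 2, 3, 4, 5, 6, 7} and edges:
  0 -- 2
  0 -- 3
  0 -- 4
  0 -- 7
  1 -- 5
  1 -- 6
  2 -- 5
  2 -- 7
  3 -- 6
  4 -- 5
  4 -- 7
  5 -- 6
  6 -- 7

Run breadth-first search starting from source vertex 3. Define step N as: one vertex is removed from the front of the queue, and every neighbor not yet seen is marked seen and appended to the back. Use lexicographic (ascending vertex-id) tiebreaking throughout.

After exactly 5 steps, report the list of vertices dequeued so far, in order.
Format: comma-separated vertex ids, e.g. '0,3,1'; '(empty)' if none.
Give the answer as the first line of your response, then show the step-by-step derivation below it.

3,0,6,2,4

step 1: dequeue 3; queue=[0,6]; order=3
step 2: dequeue 0; queue=[6,2,4,7]; order=3,0
step 3: dequeue 6; queue=[2,4,7,1,5]; order=3,0,6
step 4: dequeue 2; queue=[4,7,1,5]; order=3,0,6,2
step 5: dequeue 4; queue=[7,1,5]; order=3,0,6,2,4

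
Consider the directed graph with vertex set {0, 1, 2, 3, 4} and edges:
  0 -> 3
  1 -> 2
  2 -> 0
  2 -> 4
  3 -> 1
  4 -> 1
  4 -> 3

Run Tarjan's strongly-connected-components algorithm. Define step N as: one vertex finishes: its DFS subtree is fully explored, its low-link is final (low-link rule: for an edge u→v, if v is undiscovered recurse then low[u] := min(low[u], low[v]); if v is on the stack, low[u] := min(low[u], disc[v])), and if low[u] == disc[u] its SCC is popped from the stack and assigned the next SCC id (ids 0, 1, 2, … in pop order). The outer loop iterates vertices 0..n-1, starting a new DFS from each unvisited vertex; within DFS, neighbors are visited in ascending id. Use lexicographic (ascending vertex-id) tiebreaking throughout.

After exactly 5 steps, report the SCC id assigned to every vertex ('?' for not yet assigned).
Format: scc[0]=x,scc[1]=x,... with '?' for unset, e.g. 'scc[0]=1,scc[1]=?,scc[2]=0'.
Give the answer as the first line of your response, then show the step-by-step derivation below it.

scc[0]=0,scc[1]=0,scc[2]=0,scc[3]=0,scc[4]=0

step 1: low=(low[0]=0,low[1]=2,low[2]=0,low[3]=1,low[4]=1); scc=(scc[0]=?,scc[1]=?,scc[2]=?,scc[3]=?,scc[4]=?)
step 2: low=(low[0]=0,low[1]=2,low[2]=0,low[3]=1,low[4]=1); scc=(scc[0]=?,scc[1]=?,scc[2]=?,scc[3]=?,scc[4]=?)
step 3: low=(low[0]=0,low[1]=0,low[2]=0,low[3]=1,low[4]=1); scc=(scc[0]=?,scc[1]=?,scc[2]=?,scc[3]=?,scc[4]=?)
step 4: low=(low[0]=0,low[1]=0,low[2]=0,low[3]=0,low[4]=1); scc=(scc[0]=?,scc[1]=?,scc[2]=?,scc[3]=?,scc[4]=?)
step 5: low=(low[0]=0,low[1]=0,low[2]=0,low[3]=0,low[4]=1); scc=(scc[0]=0,scc[1]=0,scc[2]=0,scc[3]=0,scc[4]=0)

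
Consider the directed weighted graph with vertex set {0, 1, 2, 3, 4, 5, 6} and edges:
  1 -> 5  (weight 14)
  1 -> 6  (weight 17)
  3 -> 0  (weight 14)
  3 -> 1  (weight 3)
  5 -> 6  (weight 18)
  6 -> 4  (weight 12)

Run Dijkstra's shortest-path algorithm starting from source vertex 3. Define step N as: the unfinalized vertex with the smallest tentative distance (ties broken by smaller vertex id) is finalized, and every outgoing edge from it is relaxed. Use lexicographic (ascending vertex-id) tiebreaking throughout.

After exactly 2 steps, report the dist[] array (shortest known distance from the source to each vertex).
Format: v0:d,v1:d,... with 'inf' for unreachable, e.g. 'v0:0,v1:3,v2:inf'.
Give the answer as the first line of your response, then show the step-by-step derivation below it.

v0:14,v1:3,v2:inf,v3:0,v4:inf,v5:17,v6:20

step 1: dist = v0:14,v1:3,v2:inf,v3:0,v4:inf,v5:inf,v6:inf
step 2: dist = v0:14,v1:3,v2:inf,v3:0,v4:inf,v5:17,v6:20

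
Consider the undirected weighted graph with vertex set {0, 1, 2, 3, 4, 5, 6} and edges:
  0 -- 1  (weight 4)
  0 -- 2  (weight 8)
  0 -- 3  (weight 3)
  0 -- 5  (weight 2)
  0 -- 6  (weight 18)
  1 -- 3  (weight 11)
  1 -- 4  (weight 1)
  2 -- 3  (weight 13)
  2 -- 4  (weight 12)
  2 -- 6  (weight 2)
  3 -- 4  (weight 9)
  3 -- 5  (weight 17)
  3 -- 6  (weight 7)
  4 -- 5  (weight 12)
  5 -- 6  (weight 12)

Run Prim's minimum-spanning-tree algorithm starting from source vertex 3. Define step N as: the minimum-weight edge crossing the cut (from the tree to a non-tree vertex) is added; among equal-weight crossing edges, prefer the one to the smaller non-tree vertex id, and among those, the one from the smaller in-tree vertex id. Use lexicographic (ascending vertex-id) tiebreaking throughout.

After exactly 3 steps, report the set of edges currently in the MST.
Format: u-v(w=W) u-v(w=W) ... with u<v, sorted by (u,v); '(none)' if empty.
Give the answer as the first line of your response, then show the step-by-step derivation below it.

0-1(w=4) 0-3(w=3) 0-5(w=2)

step 1: add edge 0-3 (w=3); MST = {0-3(w=3)}
step 2: add edge 0-5 (w=2); MST = {0-3(w=3) 0-5(w=2)}
step 3: add edge 0-1 (w=4); MST = {0-1(w=4) 0-3(w=3) 0-5(w=2)}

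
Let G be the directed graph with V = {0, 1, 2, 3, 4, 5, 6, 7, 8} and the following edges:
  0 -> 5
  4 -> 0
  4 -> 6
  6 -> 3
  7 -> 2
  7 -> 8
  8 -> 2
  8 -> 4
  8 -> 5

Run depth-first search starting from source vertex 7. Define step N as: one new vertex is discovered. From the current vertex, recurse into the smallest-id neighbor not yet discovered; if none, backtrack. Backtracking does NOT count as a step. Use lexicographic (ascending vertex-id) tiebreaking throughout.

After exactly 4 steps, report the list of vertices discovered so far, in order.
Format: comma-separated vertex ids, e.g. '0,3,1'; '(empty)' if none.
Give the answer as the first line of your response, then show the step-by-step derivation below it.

7,2,8,4

step 1: discover 7; path=7; order=7
step 2: discover 2; path=7>2; order=7,2
step 3: discover 8; path=7>8; order=7,2,8
step 4: discover 4; path=7>8>4; order=7,2,8,4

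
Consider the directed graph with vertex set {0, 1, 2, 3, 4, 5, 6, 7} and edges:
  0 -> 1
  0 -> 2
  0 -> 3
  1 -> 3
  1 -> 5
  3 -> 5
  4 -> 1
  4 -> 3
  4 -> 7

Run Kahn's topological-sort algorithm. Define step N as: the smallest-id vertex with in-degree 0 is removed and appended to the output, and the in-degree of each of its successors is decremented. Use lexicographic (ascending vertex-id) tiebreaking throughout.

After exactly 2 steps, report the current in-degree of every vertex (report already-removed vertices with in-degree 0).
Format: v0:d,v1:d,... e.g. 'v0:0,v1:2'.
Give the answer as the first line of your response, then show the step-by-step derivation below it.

v0:0,v1:1,v2:0,v3:2,v4:0,v5:2,v6:0,v7:1

step 1: output 0; order=[0]; indeg=(0,1,0,2,0,2,0,1)
step 2: output 2; order=[0,2]; indeg=(0,1,0,2,0,2,0,1)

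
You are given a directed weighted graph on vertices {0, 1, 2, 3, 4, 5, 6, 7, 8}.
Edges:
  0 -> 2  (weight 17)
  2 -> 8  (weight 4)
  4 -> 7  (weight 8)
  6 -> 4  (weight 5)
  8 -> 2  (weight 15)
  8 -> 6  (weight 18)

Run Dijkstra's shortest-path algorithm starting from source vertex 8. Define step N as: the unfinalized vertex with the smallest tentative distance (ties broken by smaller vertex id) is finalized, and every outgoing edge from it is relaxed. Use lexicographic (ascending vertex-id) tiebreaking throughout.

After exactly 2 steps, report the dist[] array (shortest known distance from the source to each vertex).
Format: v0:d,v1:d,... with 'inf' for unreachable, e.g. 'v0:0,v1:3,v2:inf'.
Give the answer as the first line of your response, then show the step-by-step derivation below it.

v0:inf,v1:inf,v2:15,v3:inf,v4:inf,v5:inf,v6:18,v7:inf,v8:0

step 1: dist = v0:inf,v1:inf,v2:15,v3:inf,v4:inf,v5:inf,v6:18,v7:inf,v8:0
step 2: dist = v0:inf,v1:inf,v2:15,v3:inf,v4:inf,v5:inf,v6:18,v7:inf,v8:0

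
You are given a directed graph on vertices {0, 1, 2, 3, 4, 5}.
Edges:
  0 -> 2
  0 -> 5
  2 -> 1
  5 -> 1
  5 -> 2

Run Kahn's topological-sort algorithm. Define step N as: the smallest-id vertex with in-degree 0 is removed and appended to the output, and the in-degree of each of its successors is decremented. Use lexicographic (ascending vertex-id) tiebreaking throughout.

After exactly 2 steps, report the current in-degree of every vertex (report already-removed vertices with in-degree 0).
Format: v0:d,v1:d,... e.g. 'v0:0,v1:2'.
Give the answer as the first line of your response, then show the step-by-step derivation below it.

v0:0,v1:2,v2:1,v3:0,v4:0,v5:0

step 1: output 0; order=[0]; indeg=(0,2,1,0,0,0)
step 2: output 3; order=[0,3]; indeg=(0,2,1,0,0,0)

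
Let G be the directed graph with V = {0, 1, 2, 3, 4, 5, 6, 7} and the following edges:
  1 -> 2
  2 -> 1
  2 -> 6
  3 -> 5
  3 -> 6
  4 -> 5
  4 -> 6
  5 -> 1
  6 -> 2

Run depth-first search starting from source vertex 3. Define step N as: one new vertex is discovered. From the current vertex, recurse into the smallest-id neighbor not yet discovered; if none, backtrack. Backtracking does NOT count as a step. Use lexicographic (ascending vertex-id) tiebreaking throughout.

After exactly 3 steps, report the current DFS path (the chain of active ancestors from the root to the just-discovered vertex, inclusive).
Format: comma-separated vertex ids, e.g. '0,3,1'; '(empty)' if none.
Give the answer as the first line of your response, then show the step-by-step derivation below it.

3,5,1

step 1: discover 3; path=3; order=3
step 2: discover 5; path=3>5; order=3,5
step 3: discover 1; path=3>5>1; order=3,5,1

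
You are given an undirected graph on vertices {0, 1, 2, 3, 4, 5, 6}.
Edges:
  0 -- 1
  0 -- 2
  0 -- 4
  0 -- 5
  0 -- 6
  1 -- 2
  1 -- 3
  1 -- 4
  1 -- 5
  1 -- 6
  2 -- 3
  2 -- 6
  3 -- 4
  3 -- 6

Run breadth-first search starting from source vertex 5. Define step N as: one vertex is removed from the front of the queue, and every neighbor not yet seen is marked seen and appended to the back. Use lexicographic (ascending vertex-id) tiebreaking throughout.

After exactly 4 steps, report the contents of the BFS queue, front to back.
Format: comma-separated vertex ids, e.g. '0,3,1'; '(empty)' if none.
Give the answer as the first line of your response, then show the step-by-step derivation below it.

4,6,3

step 1: dequeue 5; queue=[0,1]; order=5
step 2: dequeue 0; queue=[1,2,4,6]; order=5,0
step 3: dequeue 1; queue=[2,4,6,3]; order=5,0,1
step 4: dequeue 2; queue=[4,6,3]; order=5,0,1,2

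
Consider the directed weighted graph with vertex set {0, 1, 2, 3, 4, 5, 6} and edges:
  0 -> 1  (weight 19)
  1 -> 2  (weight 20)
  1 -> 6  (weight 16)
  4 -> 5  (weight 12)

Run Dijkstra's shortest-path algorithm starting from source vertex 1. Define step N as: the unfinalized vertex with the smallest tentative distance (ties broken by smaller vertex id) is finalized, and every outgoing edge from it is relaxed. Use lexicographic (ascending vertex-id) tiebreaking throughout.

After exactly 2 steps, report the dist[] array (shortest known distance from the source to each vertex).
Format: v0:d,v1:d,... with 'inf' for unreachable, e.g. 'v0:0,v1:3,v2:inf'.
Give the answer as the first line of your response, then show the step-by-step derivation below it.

v0:inf,v1:0,v2:20,v3:inf,v4:inf,v5:inf,v6:16

step 1: dist = v0:inf,v1:0,v2:20,v3:inf,v4:inf,v5:inf,v6:16
step 2: dist = v0:inf,v1:0,v2:20,v3:inf,v4:inf,v5:inf,v6:16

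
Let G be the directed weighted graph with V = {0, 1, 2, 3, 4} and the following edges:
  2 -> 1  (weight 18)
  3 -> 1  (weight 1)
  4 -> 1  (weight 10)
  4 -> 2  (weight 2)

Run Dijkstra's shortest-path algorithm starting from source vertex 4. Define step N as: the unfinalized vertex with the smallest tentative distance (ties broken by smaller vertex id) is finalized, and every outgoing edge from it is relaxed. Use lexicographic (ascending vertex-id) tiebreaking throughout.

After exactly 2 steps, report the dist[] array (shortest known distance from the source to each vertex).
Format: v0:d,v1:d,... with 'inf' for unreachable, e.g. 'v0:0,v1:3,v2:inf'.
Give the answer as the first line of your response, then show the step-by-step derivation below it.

v0:inf,v1:10,v2:2,v3:inf,v4:0

step 1: dist = v0:inf,v1:10,v2:2,v3:inf,v4:0
step 2: dist = v0:inf,v1:10,v2:2,v3:inf,v4:0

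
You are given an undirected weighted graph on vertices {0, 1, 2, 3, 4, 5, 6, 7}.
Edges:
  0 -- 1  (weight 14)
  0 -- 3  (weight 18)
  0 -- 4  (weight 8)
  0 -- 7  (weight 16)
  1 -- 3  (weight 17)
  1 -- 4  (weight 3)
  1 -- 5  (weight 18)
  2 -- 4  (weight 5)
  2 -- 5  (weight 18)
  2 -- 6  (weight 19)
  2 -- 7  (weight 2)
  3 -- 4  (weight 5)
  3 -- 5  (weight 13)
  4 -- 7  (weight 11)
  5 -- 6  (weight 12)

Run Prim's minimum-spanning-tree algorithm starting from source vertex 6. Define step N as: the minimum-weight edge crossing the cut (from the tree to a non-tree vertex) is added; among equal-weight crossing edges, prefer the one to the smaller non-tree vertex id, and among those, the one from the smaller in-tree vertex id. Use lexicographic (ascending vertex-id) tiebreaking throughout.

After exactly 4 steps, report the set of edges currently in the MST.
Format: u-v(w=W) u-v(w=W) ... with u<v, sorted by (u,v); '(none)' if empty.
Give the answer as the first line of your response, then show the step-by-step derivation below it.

1-4(w=3) 3-4(w=5) 3-5(w=13) 5-6(w=12)

step 1: add edge 5-6 (w=12); MST = {5-6(w=12)}
step 2: add edge 3-5 (w=13); MST = {3-5(w=13) 5-6(w=12)}
step 3: add edge 3-4 (w=5); MST = {3-4(w=5) 3-5(w=13) 5-6(w=12)}
step 4: add edge 1-4 (w=3); MST = {1-4(w=3) 3-4(w=5) 3-5(w=13) 5-6(w=12)}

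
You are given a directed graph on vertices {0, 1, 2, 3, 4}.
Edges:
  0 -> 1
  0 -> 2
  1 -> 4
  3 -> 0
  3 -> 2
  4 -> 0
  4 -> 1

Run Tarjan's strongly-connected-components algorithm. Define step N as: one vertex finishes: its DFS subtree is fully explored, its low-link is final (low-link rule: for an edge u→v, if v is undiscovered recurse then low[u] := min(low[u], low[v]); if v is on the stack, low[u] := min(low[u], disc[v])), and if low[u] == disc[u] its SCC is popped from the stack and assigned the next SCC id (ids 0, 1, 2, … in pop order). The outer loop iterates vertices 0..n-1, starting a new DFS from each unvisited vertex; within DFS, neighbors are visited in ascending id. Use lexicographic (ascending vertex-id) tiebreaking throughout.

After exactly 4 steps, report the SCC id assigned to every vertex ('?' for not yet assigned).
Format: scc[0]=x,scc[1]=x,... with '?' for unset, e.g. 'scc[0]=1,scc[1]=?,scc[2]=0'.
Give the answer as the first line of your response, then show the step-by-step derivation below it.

scc[0]=1,scc[1]=1,scc[2]=0,scc[3]=?,scc[4]=1

step 1: low=(low[0]=0,low[1]=1,low[2]=?,low[3]=?,low[4]=0); scc=(scc[0]=?,scc[1]=?,scc[2]=?,scc[3]=?,scc[4]=?)
step 2: low=(low[0]=0,low[1]=0,low[2]=?,low[3]=?,low[4]=0); scc=(scc[0]=?,scc[1]=?,scc[2]=?,scc[3]=?,scc[4]=?)
step 3: low=(low[0]=0,low[1]=0,low[2]=3,low[3]=?,low[4]=0); scc=(scc[0]=?,scc[1]=?,scc[2]=0,scc[3]=?,scc[4]=?)
step 4: low=(low[0]=0,low[1]=0,low[2]=3,low[3]=?,low[4]=0); scc=(scc[0]=1,scc[1]=1,scc[2]=0,scc[3]=?,scc[4]=1)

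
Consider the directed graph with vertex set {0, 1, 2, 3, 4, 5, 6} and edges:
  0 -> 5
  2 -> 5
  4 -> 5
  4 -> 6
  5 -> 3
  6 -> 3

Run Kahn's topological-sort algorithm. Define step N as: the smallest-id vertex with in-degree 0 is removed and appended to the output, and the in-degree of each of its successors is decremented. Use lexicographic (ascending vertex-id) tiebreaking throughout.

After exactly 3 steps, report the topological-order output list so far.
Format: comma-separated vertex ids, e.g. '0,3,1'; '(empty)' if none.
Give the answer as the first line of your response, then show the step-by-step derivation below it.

0,1,2

step 1: output 0; order=[0]; indeg=(0,0,0,2,0,2,1)
step 2: output 1; order=[0,1]; indeg=(0,0,0,2,0,2,1)
step 3: output 2; order=[0,1,2]; indeg=(0,0,0,2,0,1,1)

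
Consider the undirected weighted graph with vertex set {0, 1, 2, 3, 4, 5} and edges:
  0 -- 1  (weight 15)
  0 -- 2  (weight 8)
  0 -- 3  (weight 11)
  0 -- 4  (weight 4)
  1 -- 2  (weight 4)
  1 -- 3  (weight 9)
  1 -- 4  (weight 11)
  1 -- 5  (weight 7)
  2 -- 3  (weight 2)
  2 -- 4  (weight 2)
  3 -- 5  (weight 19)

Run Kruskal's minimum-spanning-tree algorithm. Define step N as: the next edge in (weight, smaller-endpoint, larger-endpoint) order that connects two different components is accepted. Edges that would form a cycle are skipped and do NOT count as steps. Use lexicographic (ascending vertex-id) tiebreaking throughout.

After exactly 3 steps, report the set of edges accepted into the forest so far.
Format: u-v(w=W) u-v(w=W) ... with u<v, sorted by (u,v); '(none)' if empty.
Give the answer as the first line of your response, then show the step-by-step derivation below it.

0-4(w=4) 2-3(w=2) 2-4(w=2)

step 1: add edge 2-3 (w=2); MST = {2-3(w=2)}
step 2: add edge 2-4 (w=2); MST = {2-3(w=2) 2-4(w=2)}
step 3: add edge 0-4 (w=4); MST = {0-4(w=4) 2-3(w=2) 2-4(w=2)}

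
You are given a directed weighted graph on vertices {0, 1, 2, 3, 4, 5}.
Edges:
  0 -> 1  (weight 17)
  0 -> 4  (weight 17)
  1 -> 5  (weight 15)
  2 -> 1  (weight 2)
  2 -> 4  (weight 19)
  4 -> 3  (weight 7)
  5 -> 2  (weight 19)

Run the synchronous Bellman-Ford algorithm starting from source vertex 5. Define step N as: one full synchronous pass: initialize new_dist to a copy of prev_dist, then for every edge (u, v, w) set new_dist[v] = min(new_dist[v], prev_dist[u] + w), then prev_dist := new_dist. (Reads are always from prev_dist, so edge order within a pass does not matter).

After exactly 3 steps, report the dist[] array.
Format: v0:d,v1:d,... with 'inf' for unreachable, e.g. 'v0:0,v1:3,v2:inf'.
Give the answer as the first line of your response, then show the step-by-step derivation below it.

v0:inf,v1:21,v2:19,v3:45,v4:38,v5:0

step 1: dist = v0:inf,v1:inf,v2:19,v3:inf,v4:inf,v5:0
step 2: dist = v0:inf,v1:21,v2:19,v3:inf,v4:38,v5:0
step 3: dist = v0:inf,v1:21,v2:19,v3:45,v4:38,v5:0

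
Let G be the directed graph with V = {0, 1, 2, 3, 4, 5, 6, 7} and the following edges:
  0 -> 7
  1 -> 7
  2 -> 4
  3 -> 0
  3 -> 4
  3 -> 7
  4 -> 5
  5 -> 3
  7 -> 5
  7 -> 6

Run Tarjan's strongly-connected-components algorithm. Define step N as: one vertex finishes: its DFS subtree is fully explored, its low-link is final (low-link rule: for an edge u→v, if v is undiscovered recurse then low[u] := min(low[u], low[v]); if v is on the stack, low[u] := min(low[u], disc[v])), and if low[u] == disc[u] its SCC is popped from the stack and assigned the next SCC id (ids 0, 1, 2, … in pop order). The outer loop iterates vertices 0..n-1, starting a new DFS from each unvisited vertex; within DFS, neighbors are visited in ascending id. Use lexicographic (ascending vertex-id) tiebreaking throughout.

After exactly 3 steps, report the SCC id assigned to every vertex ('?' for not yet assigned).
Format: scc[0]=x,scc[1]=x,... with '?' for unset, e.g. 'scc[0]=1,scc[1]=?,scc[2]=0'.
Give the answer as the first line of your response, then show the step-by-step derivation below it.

scc[0]=?,scc[1]=?,scc[2]=?,scc[3]=?,scc[4]=?,scc[5]=?,scc[6]=?,scc[7]=?

step 1: low=(low[0]=0,low[1]=?,low[2]=?,low[3]=0,low[4]=2,low[5]=2,low[6]=?,low[7]=1); scc=(scc[0]=?,scc[1]=?,scc[2]=?,scc[3]=?,scc[4]=?,scc[5]=?,scc[6]=?,scc[7]=?)
step 2: low=(low[0]=0,low[1]=?,low[2]=?,low[3]=0,low[4]=2,low[5]=2,low[6]=?,low[7]=1); scc=(scc[0]=?,scc[1]=?,scc[2]=?,scc[3]=?,scc[4]=?,scc[5]=?,scc[6]=?,scc[7]=?)
step 3: low=(low[0]=0,low[1]=?,low[2]=?,low[3]=0,low[4]=2,low[5]=0,low[6]=?,low[7]=1); scc=(scc[0]=?,scc[1]=?,scc[2]=?,scc[3]=?,scc[4]=?,scc[5]=?,scc[6]=?,scc[7]=?)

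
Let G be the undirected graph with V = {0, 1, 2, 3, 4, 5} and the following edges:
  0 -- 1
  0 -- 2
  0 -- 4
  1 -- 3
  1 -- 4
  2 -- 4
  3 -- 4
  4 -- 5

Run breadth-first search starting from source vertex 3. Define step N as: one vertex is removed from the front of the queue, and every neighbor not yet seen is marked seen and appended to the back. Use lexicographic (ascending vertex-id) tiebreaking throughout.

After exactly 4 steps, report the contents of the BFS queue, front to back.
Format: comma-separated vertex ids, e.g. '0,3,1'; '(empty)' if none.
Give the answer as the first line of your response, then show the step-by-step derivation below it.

2,5

step 1: dequeue 3; queue=[1,4]; order=3
step 2: dequeue 1; queue=[4,0]; order=3,1
step 3: dequeue 4; queue=[0,2,5]; order=3,1,4
step 4: dequeue 0; queue=[2,5]; order=3,1,4,0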